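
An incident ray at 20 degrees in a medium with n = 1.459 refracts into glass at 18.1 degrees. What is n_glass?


Apply Snell's law: n1 * sin(theta1) = n2 * sin(theta2)
  n2 = n1 * sin(theta1) / sin(theta2)
  sin(20) = 0.34202
  sin(18.1) = 0.310676
  n2 = 1.459 * 0.34202 / 0.310676 = 1.6062

1.6062


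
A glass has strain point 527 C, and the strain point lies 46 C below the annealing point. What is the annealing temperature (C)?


T_anneal = T_strain + gap:
  T_anneal = 527 + 46 = 573 C

573 C


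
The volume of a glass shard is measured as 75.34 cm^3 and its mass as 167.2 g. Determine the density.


Use the definition of density:
  rho = mass / volume
  rho = 167.2 / 75.34 = 2.219 g/cm^3

2.219 g/cm^3


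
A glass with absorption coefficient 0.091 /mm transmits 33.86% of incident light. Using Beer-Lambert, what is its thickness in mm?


Rearrange T = exp(-alpha * thickness):
  thickness = -ln(T) / alpha
  T = 33.86/100 = 0.3386
  ln(T) = -1.08294
  -ln(T) = 1.08294
  thickness = 1.08294 / 0.091 = 11.9 mm

11.9 mm


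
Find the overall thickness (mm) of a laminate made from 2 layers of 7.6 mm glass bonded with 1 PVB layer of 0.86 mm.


Total thickness = glass contribution + PVB contribution
  Glass: 2 * 7.6 = 15.2 mm
  PVB: 1 * 0.86 = 0.86 mm
  Total = 15.2 + 0.86 = 16.06 mm

16.06 mm


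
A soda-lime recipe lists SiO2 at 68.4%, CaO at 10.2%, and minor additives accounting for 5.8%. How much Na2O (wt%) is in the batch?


Pieces sum to 100%:
  Na2O = 100 - (SiO2 + CaO + others)
  Na2O = 100 - (68.4 + 10.2 + 5.8) = 15.6%

15.6%


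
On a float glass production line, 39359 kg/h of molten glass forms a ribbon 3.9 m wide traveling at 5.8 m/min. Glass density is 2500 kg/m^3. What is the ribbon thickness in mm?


Ribbon cross-section from mass balance:
  Volume rate = throughput / density = 39359 / 2500 = 15.7436 m^3/h
  thickness = volume rate / (speed * 60 * width), i.e.
  thickness = throughput / (60 * speed * width * density) * 1000
  thickness = 39359 / (60 * 5.8 * 3.9 * 2500) * 1000 = 11.6 mm

11.6 mm


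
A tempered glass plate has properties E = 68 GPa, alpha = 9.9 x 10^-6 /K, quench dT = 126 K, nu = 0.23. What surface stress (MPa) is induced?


Tempering stress: sigma = E * alpha * dT / (1 - nu)
  E (MPa) = 68 * 1000 = 68000
  Numerator = 68000 * (9.9 x 10^-6) * 126 = 84.8232
  Denominator = 1 - 0.23 = 0.77
  sigma = 84.8232 / 0.77 = 110.2 MPa

110.2 MPa


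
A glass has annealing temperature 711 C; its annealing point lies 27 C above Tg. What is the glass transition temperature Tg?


Rearrange T_anneal = Tg + offset for Tg:
  Tg = T_anneal - offset = 711 - 27 = 684 C

684 C


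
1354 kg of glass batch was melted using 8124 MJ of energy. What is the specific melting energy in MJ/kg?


Rearrange E = m * s for s:
  s = E / m
  s = 8124 / 1354 = 6.0 MJ/kg

6.0 MJ/kg


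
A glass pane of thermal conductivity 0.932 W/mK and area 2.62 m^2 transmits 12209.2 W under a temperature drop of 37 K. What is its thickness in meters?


Fourier's law: t = k * A * dT / Q
  t = 0.932 * 2.62 * 37 / 12209.2
  t = 90.34808 / 12209.2 = 0.0074 m

0.0074 m


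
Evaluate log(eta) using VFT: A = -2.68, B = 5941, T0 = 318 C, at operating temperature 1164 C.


VFT equation: log(eta) = A + B / (T - T0)
  T - T0 = 1164 - 318 = 846
  B / (T - T0) = 5941 / 846 = 7.022
  log(eta) = -2.68 + 7.022 = 4.342

4.342


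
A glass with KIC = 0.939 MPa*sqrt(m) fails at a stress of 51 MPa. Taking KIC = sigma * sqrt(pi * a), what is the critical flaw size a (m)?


Rearrange KIC = sigma * sqrt(pi * a):
  sqrt(pi * a) = KIC / sigma
  sqrt(pi * a) = 0.939 / 51 = 0.018412
  a = (KIC / sigma)^2 / pi
  a = 0.018412^2 / pi = 0.0001079 m

0.0001079 m


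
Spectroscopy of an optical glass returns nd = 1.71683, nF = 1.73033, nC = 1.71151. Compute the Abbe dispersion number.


Abbe number formula: Vd = (nd - 1) / (nF - nC)
  nd - 1 = 1.71683 - 1 = 0.71683
  nF - nC = 1.73033 - 1.71151 = 0.01882
  Vd = 0.71683 / 0.01882 = 38.09

38.09


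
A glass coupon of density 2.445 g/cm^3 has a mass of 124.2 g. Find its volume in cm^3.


Rearrange rho = m / V:
  V = m / rho
  V = 124.2 / 2.445 = 50.798 cm^3

50.798 cm^3


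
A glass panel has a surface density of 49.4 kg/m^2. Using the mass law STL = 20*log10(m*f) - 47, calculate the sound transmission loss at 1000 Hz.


Mass law: STL = 20 * log10(m * f) - 47
  m * f = 49.4 * 1000 = 49400
  log10(49400) = 4.69373
  STL = 20 * 4.69373 - 47 = 93.8746 - 47 = 46.9 dB

46.9 dB


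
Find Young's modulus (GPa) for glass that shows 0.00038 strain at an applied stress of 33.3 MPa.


Young's modulus: E = stress / strain
  E = 33.3 MPa / 0.00038 = 87631.58 MPa
Convert to GPa: 87631.58 / 1000 = 87.63 GPa

87.63 GPa


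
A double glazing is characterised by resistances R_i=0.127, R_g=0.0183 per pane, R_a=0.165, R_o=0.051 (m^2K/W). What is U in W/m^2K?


Total thermal resistance (series):
  R_total = R_in + R_glass + R_air + R_glass + R_out
  R_total = 0.127 + 0.0183 + 0.165 + 0.0183 + 0.051 = 0.3796 m^2K/W
U-value = 1 / R_total = 1 / 0.3796 = 2.634 W/m^2K

2.634 W/m^2K


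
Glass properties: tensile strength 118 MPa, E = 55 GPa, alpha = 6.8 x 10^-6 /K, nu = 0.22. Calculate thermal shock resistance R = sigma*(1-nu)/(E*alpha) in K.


Thermal shock resistance: R = sigma * (1 - nu) / (E * alpha)
  Numerator = 118 * (1 - 0.22) = 92.04
  Denominator = 55 * 1000 * (6.8 x 10^-6) = 0.374
  R = 92.04 / 0.374 = 246.1 K

246.1 K


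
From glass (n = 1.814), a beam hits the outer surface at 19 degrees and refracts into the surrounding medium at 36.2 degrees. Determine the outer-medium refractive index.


Apply Snell's law: n1 * sin(theta1) = n2 * sin(theta2)
  n2 = n1 * sin(theta1) / sin(theta2)
  sin(19) = 0.325568
  sin(36.2) = 0.590606
  n2 = 1.814 * 0.325568 / 0.590606 = 1.0

1.0


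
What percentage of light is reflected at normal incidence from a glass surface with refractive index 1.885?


Fresnel reflectance at normal incidence:
  R = ((n - 1)/(n + 1))^2
  (n - 1)/(n + 1) = (1.885 - 1)/(1.885 + 1) = 0.306759
  R = 0.306759^2 = 0.0941011
  R(%) = 0.0941011 * 100 = 9.41%

9.41%


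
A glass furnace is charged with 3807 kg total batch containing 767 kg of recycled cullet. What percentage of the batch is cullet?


Cullet ratio = (cullet mass / total batch mass) * 100
  Ratio = 767 / 3807 * 100 = 20.15%

20.15%


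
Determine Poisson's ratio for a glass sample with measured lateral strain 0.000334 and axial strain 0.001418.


Poisson's ratio: nu = lateral strain / axial strain
  nu = 0.000334 / 0.001418 = 0.2355

0.2355


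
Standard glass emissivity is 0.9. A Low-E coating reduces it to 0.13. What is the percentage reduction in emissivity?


Percentage reduction = (1 - coated/uncoated) * 100
  Ratio = 0.13 / 0.9 = 0.1444
  Reduction = (1 - 0.1444) * 100 = 85.6%

85.6%


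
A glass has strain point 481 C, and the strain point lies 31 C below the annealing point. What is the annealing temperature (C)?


T_anneal = T_strain + gap:
  T_anneal = 481 + 31 = 512 C

512 C


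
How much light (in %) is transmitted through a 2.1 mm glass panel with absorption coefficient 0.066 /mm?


Beer-Lambert law: T = exp(-alpha * thickness)
  exponent = -0.066 * 2.1 = -0.1386
  T = exp(-0.1386) = 0.8706
  Percentage = 0.8706 * 100 = 87.06%

87.06%


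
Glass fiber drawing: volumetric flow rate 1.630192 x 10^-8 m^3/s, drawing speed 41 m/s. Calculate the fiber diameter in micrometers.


Cross-sectional area from continuity:
  A = Q / v = 1.630192 x 10^-8 / 41 = 3.976078 x 10^-10 m^2
Diameter from circular cross-section:
  d = sqrt(4A / pi) * 10^6 (m -> um)
  d = sqrt(4 * 3.976078 x 10^-10 / pi) * 10^6 = 22.5 um

22.5 um


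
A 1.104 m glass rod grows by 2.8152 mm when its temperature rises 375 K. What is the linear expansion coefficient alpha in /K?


Rearrange dL = alpha * L0 * dT for alpha:
  alpha = dL / (L0 * dT)
  alpha = (2.8152 / 1000) / (1.104 * 375) = 0.0000068 /K = 6.8 x 10^-6 /K

6.8 x 10^-6 /K


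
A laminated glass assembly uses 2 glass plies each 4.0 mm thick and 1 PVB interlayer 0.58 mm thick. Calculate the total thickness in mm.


Total thickness = glass contribution + PVB contribution
  Glass: 2 * 4.0 = 8.0 mm
  PVB: 1 * 0.58 = 0.58 mm
  Total = 8.0 + 0.58 = 8.58 mm

8.58 mm


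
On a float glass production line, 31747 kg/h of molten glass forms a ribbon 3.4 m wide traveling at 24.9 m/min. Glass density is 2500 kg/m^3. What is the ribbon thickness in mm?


Ribbon cross-section from mass balance:
  Volume rate = throughput / density = 31747 / 2500 = 12.6988 m^3/h
  thickness = volume rate / (speed * 60 * width), i.e.
  thickness = throughput / (60 * speed * width * density) * 1000
  thickness = 31747 / (60 * 24.9 * 3.4 * 2500) * 1000 = 2.5 mm

2.5 mm


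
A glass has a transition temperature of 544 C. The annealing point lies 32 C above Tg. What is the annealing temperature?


The annealing temperature is Tg plus the offset:
  T_anneal = 544 + 32 = 576 C

576 C


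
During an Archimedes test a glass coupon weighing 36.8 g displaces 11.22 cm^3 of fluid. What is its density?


Use the definition of density:
  rho = mass / volume
  rho = 36.8 / 11.22 = 3.28 g/cm^3

3.28 g/cm^3


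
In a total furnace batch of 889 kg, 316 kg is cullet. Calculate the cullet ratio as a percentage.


Cullet ratio = (cullet mass / total batch mass) * 100
  Ratio = 316 / 889 * 100 = 35.55%

35.55%


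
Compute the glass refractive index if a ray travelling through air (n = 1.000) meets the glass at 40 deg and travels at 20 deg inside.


Apply Snell's law: n1 * sin(theta1) = n2 * sin(theta2)
  n2 = n1 * sin(theta1) / sin(theta2)
  sin(40) = 0.642788
  sin(20) = 0.34202
  n2 = 1.000 * 0.642788 / 0.34202 = 1.8794

1.8794


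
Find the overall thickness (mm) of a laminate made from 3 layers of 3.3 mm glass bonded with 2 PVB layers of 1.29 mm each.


Total thickness = glass contribution + PVB contribution
  Glass: 3 * 3.3 = 9.9 mm
  PVB: 2 * 1.29 = 2.58 mm
  Total = 9.9 + 2.58 = 12.48 mm

12.48 mm


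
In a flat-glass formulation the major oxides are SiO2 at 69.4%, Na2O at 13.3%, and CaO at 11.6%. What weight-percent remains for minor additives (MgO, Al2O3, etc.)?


Sum the three major oxides:
  SiO2 + Na2O + CaO = 69.4 + 13.3 + 11.6 = 94.3%
Subtract from 100%:
  Others = 100 - 94.3 = 5.7%

5.7%


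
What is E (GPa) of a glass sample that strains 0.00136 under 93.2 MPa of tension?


Young's modulus: E = stress / strain
  E = 93.2 MPa / 0.00136 = 68529.41 MPa
Convert to GPa: 68529.41 / 1000 = 68.53 GPa

68.53 GPa


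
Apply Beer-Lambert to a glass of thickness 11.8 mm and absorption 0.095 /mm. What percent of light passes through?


Beer-Lambert law: T = exp(-alpha * thickness)
  exponent = -0.095 * 11.8 = -1.121
  T = exp(-1.121) = 0.326
  Percentage = 0.326 * 100 = 32.6%

32.6%


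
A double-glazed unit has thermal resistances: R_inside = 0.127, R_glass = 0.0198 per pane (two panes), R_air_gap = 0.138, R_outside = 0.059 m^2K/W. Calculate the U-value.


Total thermal resistance (series):
  R_total = R_in + R_glass + R_air + R_glass + R_out
  R_total = 0.127 + 0.0198 + 0.138 + 0.0198 + 0.059 = 0.3636 m^2K/W
U-value = 1 / R_total = 1 / 0.3636 = 2.75 W/m^2K

2.75 W/m^2K


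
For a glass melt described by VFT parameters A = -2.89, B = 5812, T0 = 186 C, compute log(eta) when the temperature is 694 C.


VFT equation: log(eta) = A + B / (T - T0)
  T - T0 = 694 - 186 = 508
  B / (T - T0) = 5812 / 508 = 11.441
  log(eta) = -2.89 + 11.441 = 8.551

8.551


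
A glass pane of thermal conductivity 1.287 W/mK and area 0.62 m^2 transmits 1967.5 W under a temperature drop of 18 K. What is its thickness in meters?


Fourier's law: t = k * A * dT / Q
  t = 1.287 * 0.62 * 18 / 1967.5
  t = 14.36292 / 1967.5 = 0.0073 m

0.0073 m


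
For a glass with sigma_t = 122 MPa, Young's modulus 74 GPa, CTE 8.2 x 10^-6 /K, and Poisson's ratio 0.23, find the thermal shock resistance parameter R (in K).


Thermal shock resistance: R = sigma * (1 - nu) / (E * alpha)
  Numerator = 122 * (1 - 0.23) = 93.94
  Denominator = 74 * 1000 * (8.2 x 10^-6) = 0.6068
  R = 93.94 / 0.6068 = 154.8 K

154.8 K


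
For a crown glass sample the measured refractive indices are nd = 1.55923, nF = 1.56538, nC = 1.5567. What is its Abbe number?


Abbe number formula: Vd = (nd - 1) / (nF - nC)
  nd - 1 = 1.55923 - 1 = 0.55923
  nF - nC = 1.56538 - 1.5567 = 0.00868
  Vd = 0.55923 / 0.00868 = 64.43

64.43


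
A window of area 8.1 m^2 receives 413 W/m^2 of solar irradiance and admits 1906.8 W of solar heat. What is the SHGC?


Rearrange Q = Area * SHGC * Irradiance:
  SHGC = Q / (Area * Irradiance)
  SHGC = 1906.8 / (8.1 * 413) = 0.57

0.57


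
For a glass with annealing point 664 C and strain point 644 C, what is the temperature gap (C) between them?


Gap = T_anneal - T_strain:
  gap = 664 - 644 = 20 C

20 C


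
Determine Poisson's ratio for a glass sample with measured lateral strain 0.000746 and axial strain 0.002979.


Poisson's ratio: nu = lateral strain / axial strain
  nu = 0.000746 / 0.002979 = 0.2504

0.2504


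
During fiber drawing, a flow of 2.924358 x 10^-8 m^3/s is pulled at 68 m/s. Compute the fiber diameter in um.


Cross-sectional area from continuity:
  A = Q / v = 2.924358 x 10^-8 / 68 = 4.300526 x 10^-10 m^2
Diameter from circular cross-section:
  d = sqrt(4A / pi) * 10^6 (m -> um)
  d = sqrt(4 * 4.300526 x 10^-10 / pi) * 10^6 = 23.4 um

23.4 um


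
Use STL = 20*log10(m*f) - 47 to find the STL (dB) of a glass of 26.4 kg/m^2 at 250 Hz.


Mass law: STL = 20 * log10(m * f) - 47
  m * f = 26.4 * 250 = 6600
  log10(6600) = 3.81954
  STL = 20 * 3.81954 - 47 = 76.3908 - 47 = 29.4 dB

29.4 dB


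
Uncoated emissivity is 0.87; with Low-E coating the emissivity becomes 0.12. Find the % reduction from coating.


Percentage reduction = (1 - coated/uncoated) * 100
  Ratio = 0.12 / 0.87 = 0.1379
  Reduction = (1 - 0.1379) * 100 = 86.2%

86.2%


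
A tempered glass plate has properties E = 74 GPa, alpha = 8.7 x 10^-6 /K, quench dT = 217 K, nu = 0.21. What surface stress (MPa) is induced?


Tempering stress: sigma = E * alpha * dT / (1 - nu)
  E (MPa) = 74 * 1000 = 74000
  Numerator = 74000 * (8.7 x 10^-6) * 217 = 139.7046
  Denominator = 1 - 0.21 = 0.79
  sigma = 139.7046 / 0.79 = 176.8 MPa

176.8 MPa


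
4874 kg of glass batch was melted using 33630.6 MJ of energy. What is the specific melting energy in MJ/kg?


Rearrange E = m * s for s:
  s = E / m
  s = 33630.6 / 4874 = 6.9 MJ/kg

6.9 MJ/kg


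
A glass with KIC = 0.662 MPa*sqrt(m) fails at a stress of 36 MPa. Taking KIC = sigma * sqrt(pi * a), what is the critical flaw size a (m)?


Rearrange KIC = sigma * sqrt(pi * a):
  sqrt(pi * a) = KIC / sigma
  sqrt(pi * a) = 0.662 / 36 = 0.018389
  a = (KIC / sigma)^2 / pi
  a = 0.018389^2 / pi = 0.0001076 m

0.0001076 m


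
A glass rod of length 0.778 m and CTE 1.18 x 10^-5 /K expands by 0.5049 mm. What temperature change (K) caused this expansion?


Rearrange dL = alpha * L0 * dT for dT:
  dT = dL / (alpha * L0)
  dL (m) = 0.5049 / 1000 = 0.0005049
  dT = 0.0005049 / ((1.18 x 10^-5) * 0.778) = 55.0 K

55.0 K


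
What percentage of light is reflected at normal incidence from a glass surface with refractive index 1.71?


Fresnel reflectance at normal incidence:
  R = ((n - 1)/(n + 1))^2
  (n - 1)/(n + 1) = (1.71 - 1)/(1.71 + 1) = 0.261993
  R = 0.261993^2 = 0.0686403
  R(%) = 0.0686403 * 100 = 6.864%

6.864%


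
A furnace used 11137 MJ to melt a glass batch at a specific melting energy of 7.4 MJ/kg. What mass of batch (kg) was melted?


Rearrange E = m * s for m:
  m = E / s
  m = 11137 / 7.4 = 1505.0 kg

1505.0 kg


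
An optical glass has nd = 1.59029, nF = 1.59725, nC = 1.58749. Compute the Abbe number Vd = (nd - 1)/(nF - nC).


Abbe number formula: Vd = (nd - 1) / (nF - nC)
  nd - 1 = 1.59029 - 1 = 0.59029
  nF - nC = 1.59725 - 1.58749 = 0.00976
  Vd = 0.59029 / 0.00976 = 60.48

60.48


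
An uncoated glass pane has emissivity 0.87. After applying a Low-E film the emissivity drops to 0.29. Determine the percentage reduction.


Percentage reduction = (1 - coated/uncoated) * 100
  Ratio = 0.29 / 0.87 = 0.3333
  Reduction = (1 - 0.3333) * 100 = 66.7%

66.7%


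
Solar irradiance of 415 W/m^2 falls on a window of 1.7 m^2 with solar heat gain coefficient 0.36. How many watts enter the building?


Solar heat gain: Q = Area * SHGC * Irradiance
  Q = 1.7 * 0.36 * 415 = 254 W

254 W


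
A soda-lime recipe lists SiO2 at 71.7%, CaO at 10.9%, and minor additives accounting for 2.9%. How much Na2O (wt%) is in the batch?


Pieces sum to 100%:
  Na2O = 100 - (SiO2 + CaO + others)
  Na2O = 100 - (71.7 + 10.9 + 2.9) = 14.5%

14.5%


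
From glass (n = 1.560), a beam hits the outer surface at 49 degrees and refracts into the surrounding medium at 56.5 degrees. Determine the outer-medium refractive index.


Apply Snell's law: n1 * sin(theta1) = n2 * sin(theta2)
  n2 = n1 * sin(theta1) / sin(theta2)
  sin(49) = 0.75471
  sin(56.5) = 0.833886
  n2 = 1.560 * 0.75471 / 0.833886 = 1.4119

1.4119


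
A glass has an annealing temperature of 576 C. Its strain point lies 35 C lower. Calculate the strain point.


Strain point = annealing point - difference:
  T_strain = 576 - 35 = 541 C

541 C


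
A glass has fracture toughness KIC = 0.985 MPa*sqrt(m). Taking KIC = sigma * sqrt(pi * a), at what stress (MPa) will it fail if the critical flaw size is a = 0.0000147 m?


Rearrange KIC = sigma * sqrt(pi * a):
  sigma = KIC / sqrt(pi * a)
  sqrt(pi * 0.0000147) = 0.006796
  sigma = 0.985 / 0.006796 = 144.94 MPa

144.94 MPa


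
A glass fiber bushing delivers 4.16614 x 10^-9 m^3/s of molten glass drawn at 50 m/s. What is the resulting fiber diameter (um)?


Cross-sectional area from continuity:
  A = Q / v = 4.16614 x 10^-9 / 50 = 8.33228 x 10^-11 m^2
Diameter from circular cross-section:
  d = sqrt(4A / pi) * 10^6 (m -> um)
  d = sqrt(4 * 8.33228 x 10^-11 / pi) * 10^6 = 10.3 um

10.3 um


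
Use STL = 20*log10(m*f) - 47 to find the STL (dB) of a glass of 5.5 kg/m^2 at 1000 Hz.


Mass law: STL = 20 * log10(m * f) - 47
  m * f = 5.5 * 1000 = 5500
  log10(5500) = 3.74036
  STL = 20 * 3.74036 - 47 = 74.8072 - 47 = 27.8 dB

27.8 dB


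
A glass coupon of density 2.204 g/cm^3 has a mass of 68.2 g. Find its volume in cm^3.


Rearrange rho = m / V:
  V = m / rho
  V = 68.2 / 2.204 = 30.944 cm^3

30.944 cm^3


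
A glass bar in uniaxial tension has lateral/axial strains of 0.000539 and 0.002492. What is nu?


Poisson's ratio: nu = lateral strain / axial strain
  nu = 0.000539 / 0.002492 = 0.2163

0.2163


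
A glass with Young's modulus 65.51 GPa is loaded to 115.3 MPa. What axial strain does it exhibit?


Rearrange E = sigma / epsilon:
  epsilon = sigma / E
  E (MPa) = 65.51 * 1000 = 65510
  epsilon = 115.3 / 65510 = 0.00176

0.00176


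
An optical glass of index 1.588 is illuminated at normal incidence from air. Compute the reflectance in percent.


Fresnel reflectance at normal incidence:
  R = ((n - 1)/(n + 1))^2
  (n - 1)/(n + 1) = (1.588 - 1)/(1.588 + 1) = 0.227202
  R = 0.227202^2 = 0.0516207
  R(%) = 0.0516207 * 100 = 5.162%

5.162%


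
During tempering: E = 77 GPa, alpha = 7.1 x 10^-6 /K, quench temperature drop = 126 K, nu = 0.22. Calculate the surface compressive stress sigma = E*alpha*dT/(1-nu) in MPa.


Tempering stress: sigma = E * alpha * dT / (1 - nu)
  E (MPa) = 77 * 1000 = 77000
  Numerator = 77000 * (7.1 x 10^-6) * 126 = 68.8842
  Denominator = 1 - 0.22 = 0.78
  sigma = 68.8842 / 0.78 = 88.3 MPa

88.3 MPa


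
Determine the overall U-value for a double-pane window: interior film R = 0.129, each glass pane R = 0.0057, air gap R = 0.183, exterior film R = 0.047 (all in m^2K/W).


Total thermal resistance (series):
  R_total = R_in + R_glass + R_air + R_glass + R_out
  R_total = 0.129 + 0.0057 + 0.183 + 0.0057 + 0.047 = 0.3704 m^2K/W
U-value = 1 / R_total = 1 / 0.3704 = 2.7 W/m^2K

2.7 W/m^2K


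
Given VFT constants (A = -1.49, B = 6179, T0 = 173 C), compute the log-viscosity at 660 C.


VFT equation: log(eta) = A + B / (T - T0)
  T - T0 = 660 - 173 = 487
  B / (T - T0) = 6179 / 487 = 12.688
  log(eta) = -1.49 + 12.688 = 11.198

11.198


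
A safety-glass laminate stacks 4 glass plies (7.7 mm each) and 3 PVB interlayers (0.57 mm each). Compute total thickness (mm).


Total thickness = glass contribution + PVB contribution
  Glass: 4 * 7.7 = 30.8 mm
  PVB: 3 * 0.57 = 1.71 mm
  Total = 30.8 + 1.71 = 32.51 mm

32.51 mm


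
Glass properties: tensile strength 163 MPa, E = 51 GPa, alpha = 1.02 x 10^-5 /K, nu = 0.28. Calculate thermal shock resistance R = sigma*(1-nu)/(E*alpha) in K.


Thermal shock resistance: R = sigma * (1 - nu) / (E * alpha)
  Numerator = 163 * (1 - 0.28) = 117.36
  Denominator = 51 * 1000 * (1.02 x 10^-5) = 0.5202
  R = 117.36 / 0.5202 = 225.6 K

225.6 K


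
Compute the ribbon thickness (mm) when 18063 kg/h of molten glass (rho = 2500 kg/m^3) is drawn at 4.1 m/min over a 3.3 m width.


Ribbon cross-section from mass balance:
  Volume rate = throughput / density = 18063 / 2500 = 7.2252 m^3/h
  thickness = volume rate / (speed * 60 * width), i.e.
  thickness = throughput / (60 * speed * width * density) * 1000
  thickness = 18063 / (60 * 4.1 * 3.3 * 2500) * 1000 = 8.9 mm

8.9 mm


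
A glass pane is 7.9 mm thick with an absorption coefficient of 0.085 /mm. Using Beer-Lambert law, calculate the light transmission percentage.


Beer-Lambert law: T = exp(-alpha * thickness)
  exponent = -0.085 * 7.9 = -0.6715
  T = exp(-0.6715) = 0.5109
  Percentage = 0.5109 * 100 = 51.09%

51.09%


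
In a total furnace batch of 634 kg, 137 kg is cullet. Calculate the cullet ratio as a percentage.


Cullet ratio = (cullet mass / total batch mass) * 100
  Ratio = 137 / 634 * 100 = 21.61%

21.61%


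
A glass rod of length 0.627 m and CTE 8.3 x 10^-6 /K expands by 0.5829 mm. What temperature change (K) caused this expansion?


Rearrange dL = alpha * L0 * dT for dT:
  dT = dL / (alpha * L0)
  dL (m) = 0.5829 / 1000 = 0.0005829
  dT = 0.0005829 / ((8.3 x 10^-6) * 0.627) = 112.0 K

112.0 K


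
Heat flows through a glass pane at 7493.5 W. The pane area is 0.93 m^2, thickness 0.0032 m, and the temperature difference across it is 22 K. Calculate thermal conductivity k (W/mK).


Fourier's law rearranged: k = Q * t / (A * dT)
  Numerator = 7493.5 * 0.0032 = 23.9792
  Denominator = 0.93 * 22 = 20.46
  k = 23.9792 / 20.46 = 1.172 W/mK

1.172 W/mK


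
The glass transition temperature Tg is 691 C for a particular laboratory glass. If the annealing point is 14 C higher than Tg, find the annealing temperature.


The annealing temperature is Tg plus the offset:
  T_anneal = 691 + 14 = 705 C

705 C


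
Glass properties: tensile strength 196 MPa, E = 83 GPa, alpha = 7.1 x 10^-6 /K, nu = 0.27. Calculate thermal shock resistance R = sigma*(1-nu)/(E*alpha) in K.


Thermal shock resistance: R = sigma * (1 - nu) / (E * alpha)
  Numerator = 196 * (1 - 0.27) = 143.08
  Denominator = 83 * 1000 * (7.1 x 10^-6) = 0.5893
  R = 143.08 / 0.5893 = 242.8 K

242.8 K


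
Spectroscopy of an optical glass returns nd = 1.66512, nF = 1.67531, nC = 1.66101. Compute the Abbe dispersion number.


Abbe number formula: Vd = (nd - 1) / (nF - nC)
  nd - 1 = 1.66512 - 1 = 0.66512
  nF - nC = 1.67531 - 1.66101 = 0.0143
  Vd = 0.66512 / 0.0143 = 46.51

46.51


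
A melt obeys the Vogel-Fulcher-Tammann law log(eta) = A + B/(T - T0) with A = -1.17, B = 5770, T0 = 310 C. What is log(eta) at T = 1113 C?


VFT equation: log(eta) = A + B / (T - T0)
  T - T0 = 1113 - 310 = 803
  B / (T - T0) = 5770 / 803 = 7.186
  log(eta) = -1.17 + 7.186 = 6.016

6.016


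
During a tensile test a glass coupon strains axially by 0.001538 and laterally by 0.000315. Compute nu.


Poisson's ratio: nu = lateral strain / axial strain
  nu = 0.000315 / 0.001538 = 0.2048

0.2048


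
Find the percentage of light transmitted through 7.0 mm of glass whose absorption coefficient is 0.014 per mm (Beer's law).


Beer-Lambert law: T = exp(-alpha * thickness)
  exponent = -0.014 * 7.0 = -0.098
  T = exp(-0.098) = 0.9066
  Percentage = 0.9066 * 100 = 90.66%

90.66%


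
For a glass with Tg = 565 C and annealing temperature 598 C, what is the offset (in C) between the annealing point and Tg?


Offset = T_anneal - Tg:
  offset = 598 - 565 = 33 C

33 C


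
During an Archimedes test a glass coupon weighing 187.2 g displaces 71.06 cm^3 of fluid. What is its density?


Use the definition of density:
  rho = mass / volume
  rho = 187.2 / 71.06 = 2.634 g/cm^3

2.634 g/cm^3


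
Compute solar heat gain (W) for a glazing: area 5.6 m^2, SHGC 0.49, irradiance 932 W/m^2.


Solar heat gain: Q = Area * SHGC * Irradiance
  Q = 5.6 * 0.49 * 932 = 2557.4 W

2557.4 W


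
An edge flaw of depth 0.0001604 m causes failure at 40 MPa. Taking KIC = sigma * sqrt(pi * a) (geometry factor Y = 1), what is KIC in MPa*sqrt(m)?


Fracture toughness: KIC = sigma * sqrt(pi * a)
  pi * a = pi * 0.0001604 = 0.000503911
  sqrt(pi * a) = 0.022448
  KIC = 40 * 0.022448 = 0.898 MPa*sqrt(m)

0.898 MPa*sqrt(m)


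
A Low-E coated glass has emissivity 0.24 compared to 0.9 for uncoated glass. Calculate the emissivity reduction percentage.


Percentage reduction = (1 - coated/uncoated) * 100
  Ratio = 0.24 / 0.9 = 0.2667
  Reduction = (1 - 0.2667) * 100 = 73.3%

73.3%


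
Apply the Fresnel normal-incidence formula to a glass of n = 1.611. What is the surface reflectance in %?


Fresnel reflectance at normal incidence:
  R = ((n - 1)/(n + 1))^2
  (n - 1)/(n + 1) = (1.611 - 1)/(1.611 + 1) = 0.23401
  R = 0.23401^2 = 0.0547607
  R(%) = 0.0547607 * 100 = 5.476%

5.476%


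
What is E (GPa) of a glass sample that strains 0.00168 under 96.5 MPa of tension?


Young's modulus: E = stress / strain
  E = 96.5 MPa / 0.00168 = 57440.48 MPa
Convert to GPa: 57440.48 / 1000 = 57.44 GPa

57.44 GPa


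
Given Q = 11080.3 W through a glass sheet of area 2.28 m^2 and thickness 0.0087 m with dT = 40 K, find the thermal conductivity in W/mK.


Fourier's law rearranged: k = Q * t / (A * dT)
  Numerator = 11080.3 * 0.0087 = 96.39861
  Denominator = 2.28 * 40 = 91.2
  k = 96.39861 / 91.2 = 1.057 W/mK

1.057 W/mK


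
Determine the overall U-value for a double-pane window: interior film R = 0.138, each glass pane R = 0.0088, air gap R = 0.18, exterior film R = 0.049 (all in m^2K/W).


Total thermal resistance (series):
  R_total = R_in + R_glass + R_air + R_glass + R_out
  R_total = 0.138 + 0.0088 + 0.18 + 0.0088 + 0.049 = 0.3846 m^2K/W
U-value = 1 / R_total = 1 / 0.3846 = 2.6 W/m^2K

2.6 W/m^2K


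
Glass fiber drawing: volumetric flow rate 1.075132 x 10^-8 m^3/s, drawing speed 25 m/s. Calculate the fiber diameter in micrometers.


Cross-sectional area from continuity:
  A = Q / v = 1.075132 x 10^-8 / 25 = 4.300528 x 10^-10 m^2
Diameter from circular cross-section:
  d = sqrt(4A / pi) * 10^6 (m -> um)
  d = sqrt(4 * 4.300528 x 10^-10 / pi) * 10^6 = 23.4 um

23.4 um


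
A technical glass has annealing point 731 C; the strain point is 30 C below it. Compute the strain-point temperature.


Strain point = annealing point - difference:
  T_strain = 731 - 30 = 701 C

701 C


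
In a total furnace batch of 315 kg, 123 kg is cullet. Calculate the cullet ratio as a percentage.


Cullet ratio = (cullet mass / total batch mass) * 100
  Ratio = 123 / 315 * 100 = 39.05%

39.05%


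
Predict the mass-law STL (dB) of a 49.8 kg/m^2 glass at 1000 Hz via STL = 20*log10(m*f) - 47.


Mass law: STL = 20 * log10(m * f) - 47
  m * f = 49.8 * 1000 = 49800
  log10(49800) = 4.69723
  STL = 20 * 4.69723 - 47 = 93.9446 - 47 = 46.9 dB

46.9 dB


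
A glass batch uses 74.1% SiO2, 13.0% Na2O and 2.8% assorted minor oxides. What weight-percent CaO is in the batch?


Pieces sum to 100%:
  CaO = 100 - (SiO2 + Na2O + others)
  CaO = 100 - (74.1 + 13.0 + 2.8) = 10.1%

10.1%


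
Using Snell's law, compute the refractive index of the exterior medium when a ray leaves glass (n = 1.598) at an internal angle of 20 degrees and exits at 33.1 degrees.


Apply Snell's law: n1 * sin(theta1) = n2 * sin(theta2)
  n2 = n1 * sin(theta1) / sin(theta2)
  sin(20) = 0.34202
  sin(33.1) = 0.546102
  n2 = 1.598 * 0.34202 / 0.546102 = 1.0008

1.0008


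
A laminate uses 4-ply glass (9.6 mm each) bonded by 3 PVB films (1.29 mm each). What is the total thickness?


Total thickness = glass contribution + PVB contribution
  Glass: 4 * 9.6 = 38.4 mm
  PVB: 3 * 1.29 = 3.87 mm
  Total = 38.4 + 3.87 = 42.27 mm

42.27 mm


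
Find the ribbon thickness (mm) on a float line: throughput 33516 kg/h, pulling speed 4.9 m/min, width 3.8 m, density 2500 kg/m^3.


Ribbon cross-section from mass balance:
  Volume rate = throughput / density = 33516 / 2500 = 13.4064 m^3/h
  thickness = volume rate / (speed * 60 * width), i.e.
  thickness = throughput / (60 * speed * width * density) * 1000
  thickness = 33516 / (60 * 4.9 * 3.8 * 2500) * 1000 = 12.0 mm

12.0 mm


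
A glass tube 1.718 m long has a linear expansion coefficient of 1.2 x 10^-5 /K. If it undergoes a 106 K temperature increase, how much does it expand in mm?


Thermal expansion formula: dL = alpha * L0 * dT
  dL = (1.2 x 10^-5) * 1.718 * 106 = 0.0021853 m
Convert to mm: 0.0021853 * 1000 = 2.1853 mm

2.1853 mm


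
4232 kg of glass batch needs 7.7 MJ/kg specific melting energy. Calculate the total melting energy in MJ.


Total energy = mass * specific energy
  E = 4232 * 7.7 = 32586.4 MJ

32586.4 MJ


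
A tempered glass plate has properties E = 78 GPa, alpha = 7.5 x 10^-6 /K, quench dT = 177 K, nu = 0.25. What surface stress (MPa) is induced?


Tempering stress: sigma = E * alpha * dT / (1 - nu)
  E (MPa) = 78 * 1000 = 78000
  Numerator = 78000 * (7.5 x 10^-6) * 177 = 103.545
  Denominator = 1 - 0.25 = 0.75
  sigma = 103.545 / 0.75 = 138.1 MPa

138.1 MPa


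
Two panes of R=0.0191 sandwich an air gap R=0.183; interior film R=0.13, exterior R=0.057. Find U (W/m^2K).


Total thermal resistance (series):
  R_total = R_in + R_glass + R_air + R_glass + R_out
  R_total = 0.13 + 0.0191 + 0.183 + 0.0191 + 0.057 = 0.4082 m^2K/W
U-value = 1 / R_total = 1 / 0.4082 = 2.45 W/m^2K

2.45 W/m^2K


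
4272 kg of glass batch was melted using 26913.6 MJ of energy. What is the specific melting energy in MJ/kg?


Rearrange E = m * s for s:
  s = E / m
  s = 26913.6 / 4272 = 6.3 MJ/kg

6.3 MJ/kg


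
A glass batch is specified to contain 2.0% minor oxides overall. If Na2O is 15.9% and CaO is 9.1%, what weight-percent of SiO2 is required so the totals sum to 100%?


Known pieces sum to 100%:
  SiO2 = 100 - (others + Na2O + CaO)
  SiO2 = 100 - (2.0 + 15.9 + 9.1) = 73.0%

73.0%


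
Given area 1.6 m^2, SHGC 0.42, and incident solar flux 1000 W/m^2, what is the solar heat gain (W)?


Solar heat gain: Q = Area * SHGC * Irradiance
  Q = 1.6 * 0.42 * 1000 = 672 W

672 W


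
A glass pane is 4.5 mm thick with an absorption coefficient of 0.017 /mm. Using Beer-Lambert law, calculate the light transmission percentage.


Beer-Lambert law: T = exp(-alpha * thickness)
  exponent = -0.017 * 4.5 = -0.0765
  T = exp(-0.0765) = 0.9264
  Percentage = 0.9264 * 100 = 92.64%

92.64%


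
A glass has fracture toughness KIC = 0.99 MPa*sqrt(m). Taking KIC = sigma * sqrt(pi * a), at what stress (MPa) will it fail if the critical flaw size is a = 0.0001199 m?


Rearrange KIC = sigma * sqrt(pi * a):
  sigma = KIC / sqrt(pi * a)
  sqrt(pi * 0.0001199) = 0.019408
  sigma = 0.99 / 0.019408 = 51.01 MPa

51.01 MPa


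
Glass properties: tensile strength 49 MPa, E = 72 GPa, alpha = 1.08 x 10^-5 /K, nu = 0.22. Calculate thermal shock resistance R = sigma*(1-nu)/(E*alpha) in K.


Thermal shock resistance: R = sigma * (1 - nu) / (E * alpha)
  Numerator = 49 * (1 - 0.22) = 38.22
  Denominator = 72 * 1000 * (1.08 x 10^-5) = 0.7776
  R = 38.22 / 0.7776 = 49.2 K

49.2 K


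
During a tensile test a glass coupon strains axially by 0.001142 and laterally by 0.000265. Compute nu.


Poisson's ratio: nu = lateral strain / axial strain
  nu = 0.000265 / 0.001142 = 0.232

0.232


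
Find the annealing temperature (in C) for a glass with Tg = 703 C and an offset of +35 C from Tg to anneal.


The annealing temperature is Tg plus the offset:
  T_anneal = 703 + 35 = 738 C

738 C


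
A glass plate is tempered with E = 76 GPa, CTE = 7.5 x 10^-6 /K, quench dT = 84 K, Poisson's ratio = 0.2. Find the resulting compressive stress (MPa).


Tempering stress: sigma = E * alpha * dT / (1 - nu)
  E (MPa) = 76 * 1000 = 76000
  Numerator = 76000 * (7.5 x 10^-6) * 84 = 47.88
  Denominator = 1 - 0.2 = 0.8
  sigma = 47.88 / 0.8 = 59.9 MPa

59.9 MPa


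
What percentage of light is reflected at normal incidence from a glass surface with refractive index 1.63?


Fresnel reflectance at normal incidence:
  R = ((n - 1)/(n + 1))^2
  (n - 1)/(n + 1) = (1.63 - 1)/(1.63 + 1) = 0.239544
  R = 0.239544^2 = 0.0573813
  R(%) = 0.0573813 * 100 = 5.738%

5.738%


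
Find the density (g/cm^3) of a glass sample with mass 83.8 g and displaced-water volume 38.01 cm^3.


Use the definition of density:
  rho = mass / volume
  rho = 83.8 / 38.01 = 2.205 g/cm^3

2.205 g/cm^3


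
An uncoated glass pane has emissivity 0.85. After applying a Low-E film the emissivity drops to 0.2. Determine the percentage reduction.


Percentage reduction = (1 - coated/uncoated) * 100
  Ratio = 0.2 / 0.85 = 0.2353
  Reduction = (1 - 0.2353) * 100 = 76.5%

76.5%


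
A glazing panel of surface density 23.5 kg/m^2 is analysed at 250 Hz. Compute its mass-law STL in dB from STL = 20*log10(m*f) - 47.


Mass law: STL = 20 * log10(m * f) - 47
  m * f = 23.5 * 250 = 5875
  log10(5875) = 3.76901
  STL = 20 * 3.76901 - 47 = 75.3802 - 47 = 28.4 dB

28.4 dB


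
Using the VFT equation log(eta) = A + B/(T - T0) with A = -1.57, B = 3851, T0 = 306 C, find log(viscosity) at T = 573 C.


VFT equation: log(eta) = A + B / (T - T0)
  T - T0 = 573 - 306 = 267
  B / (T - T0) = 3851 / 267 = 14.423
  log(eta) = -1.57 + 14.423 = 12.853

12.853


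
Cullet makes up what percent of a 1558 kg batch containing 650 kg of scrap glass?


Cullet ratio = (cullet mass / total batch mass) * 100
  Ratio = 650 / 1558 * 100 = 41.72%

41.72%


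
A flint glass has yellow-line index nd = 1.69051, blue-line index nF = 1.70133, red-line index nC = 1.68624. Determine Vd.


Abbe number formula: Vd = (nd - 1) / (nF - nC)
  nd - 1 = 1.69051 - 1 = 0.69051
  nF - nC = 1.70133 - 1.68624 = 0.01509
  Vd = 0.69051 / 0.01509 = 45.76

45.76


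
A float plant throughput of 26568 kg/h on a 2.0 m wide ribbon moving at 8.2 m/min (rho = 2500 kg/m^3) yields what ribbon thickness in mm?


Ribbon cross-section from mass balance:
  Volume rate = throughput / density = 26568 / 2500 = 10.6272 m^3/h
  thickness = volume rate / (speed * 60 * width), i.e.
  thickness = throughput / (60 * speed * width * density) * 1000
  thickness = 26568 / (60 * 8.2 * 2.0 * 2500) * 1000 = 10.8 mm

10.8 mm


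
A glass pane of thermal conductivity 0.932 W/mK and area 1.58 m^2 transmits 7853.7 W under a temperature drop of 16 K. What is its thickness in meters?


Fourier's law: t = k * A * dT / Q
  t = 0.932 * 1.58 * 16 / 7853.7
  t = 23.56096 / 7853.7 = 0.003 m

0.003 m


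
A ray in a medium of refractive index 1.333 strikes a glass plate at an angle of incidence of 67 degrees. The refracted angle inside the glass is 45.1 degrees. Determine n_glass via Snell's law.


Apply Snell's law: n1 * sin(theta1) = n2 * sin(theta2)
  n2 = n1 * sin(theta1) / sin(theta2)
  sin(67) = 0.920505
  sin(45.1) = 0.70834
  n2 = 1.333 * 0.920505 / 0.70834 = 1.7323

1.7323


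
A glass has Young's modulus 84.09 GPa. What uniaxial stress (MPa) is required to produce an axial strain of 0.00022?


Rearrange E = sigma / epsilon:
  sigma = E * epsilon
  E (MPa) = 84.09 * 1000 = 84090
  sigma = 84090 * 0.00022 = 18.5 MPa

18.5 MPa


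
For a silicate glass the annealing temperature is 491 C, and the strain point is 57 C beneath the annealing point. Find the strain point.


Strain point = annealing point - difference:
  T_strain = 491 - 57 = 434 C

434 C


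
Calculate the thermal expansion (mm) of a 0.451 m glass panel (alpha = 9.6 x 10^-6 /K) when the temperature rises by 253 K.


Thermal expansion formula: dL = alpha * L0 * dT
  dL = (9.6 x 10^-6) * 0.451 * 253 = 0.00109539 m
Convert to mm: 0.00109539 * 1000 = 1.0954 mm

1.0954 mm


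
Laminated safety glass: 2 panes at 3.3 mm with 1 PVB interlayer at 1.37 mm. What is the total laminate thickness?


Total thickness = glass contribution + PVB contribution
  Glass: 2 * 3.3 = 6.6 mm
  PVB: 1 * 1.37 = 1.37 mm
  Total = 6.6 + 1.37 = 7.97 mm

7.97 mm


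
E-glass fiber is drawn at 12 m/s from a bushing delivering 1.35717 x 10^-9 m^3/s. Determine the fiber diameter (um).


Cross-sectional area from continuity:
  A = Q / v = 1.35717 x 10^-9 / 12 = 1.130975 x 10^-10 m^2
Diameter from circular cross-section:
  d = sqrt(4A / pi) * 10^6 (m -> um)
  d = sqrt(4 * 1.130975 x 10^-10 / pi) * 10^6 = 12.0 um

12.0 um


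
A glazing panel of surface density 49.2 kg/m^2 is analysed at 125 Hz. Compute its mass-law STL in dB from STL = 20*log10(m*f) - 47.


Mass law: STL = 20 * log10(m * f) - 47
  m * f = 49.2 * 125 = 6150
  log10(6150) = 3.78888
  STL = 20 * 3.78888 - 47 = 75.7776 - 47 = 28.8 dB

28.8 dB


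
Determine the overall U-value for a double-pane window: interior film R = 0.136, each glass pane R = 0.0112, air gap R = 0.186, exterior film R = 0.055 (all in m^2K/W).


Total thermal resistance (series):
  R_total = R_in + R_glass + R_air + R_glass + R_out
  R_total = 0.136 + 0.0112 + 0.186 + 0.0112 + 0.055 = 0.3994 m^2K/W
U-value = 1 / R_total = 1 / 0.3994 = 2.504 W/m^2K

2.504 W/m^2K


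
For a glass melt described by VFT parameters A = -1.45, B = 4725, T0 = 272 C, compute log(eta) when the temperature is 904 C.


VFT equation: log(eta) = A + B / (T - T0)
  T - T0 = 904 - 272 = 632
  B / (T - T0) = 4725 / 632 = 7.476
  log(eta) = -1.45 + 7.476 = 6.026

6.026


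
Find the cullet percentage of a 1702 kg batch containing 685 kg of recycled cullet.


Cullet ratio = (cullet mass / total batch mass) * 100
  Ratio = 685 / 1702 * 100 = 40.25%

40.25%


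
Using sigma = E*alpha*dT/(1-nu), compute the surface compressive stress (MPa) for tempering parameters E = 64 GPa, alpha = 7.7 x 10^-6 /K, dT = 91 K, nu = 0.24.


Tempering stress: sigma = E * alpha * dT / (1 - nu)
  E (MPa) = 64 * 1000 = 64000
  Numerator = 64000 * (7.7 x 10^-6) * 91 = 44.8448
  Denominator = 1 - 0.24 = 0.76
  sigma = 44.8448 / 0.76 = 59.0 MPa

59.0 MPa


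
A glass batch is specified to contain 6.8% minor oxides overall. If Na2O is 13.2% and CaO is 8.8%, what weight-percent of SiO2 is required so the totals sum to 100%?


Known pieces sum to 100%:
  SiO2 = 100 - (others + Na2O + CaO)
  SiO2 = 100 - (6.8 + 13.2 + 8.8) = 71.2%

71.2%


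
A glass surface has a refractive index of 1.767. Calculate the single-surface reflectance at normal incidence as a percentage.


Fresnel reflectance at normal incidence:
  R = ((n - 1)/(n + 1))^2
  (n - 1)/(n + 1) = (1.767 - 1)/(1.767 + 1) = 0.277196
  R = 0.277196^2 = 0.0768376
  R(%) = 0.0768376 * 100 = 7.684%

7.684%


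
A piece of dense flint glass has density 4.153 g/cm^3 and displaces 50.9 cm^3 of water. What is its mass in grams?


Rearrange rho = m / V:
  m = rho * V
  m = 4.153 * 50.9 = 211.388 g

211.388 g


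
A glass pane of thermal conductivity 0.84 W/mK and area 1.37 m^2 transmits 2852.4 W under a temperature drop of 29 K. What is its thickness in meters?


Fourier's law: t = k * A * dT / Q
  t = 0.84 * 1.37 * 29 / 2852.4
  t = 33.3732 / 2852.4 = 0.0117 m

0.0117 m
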